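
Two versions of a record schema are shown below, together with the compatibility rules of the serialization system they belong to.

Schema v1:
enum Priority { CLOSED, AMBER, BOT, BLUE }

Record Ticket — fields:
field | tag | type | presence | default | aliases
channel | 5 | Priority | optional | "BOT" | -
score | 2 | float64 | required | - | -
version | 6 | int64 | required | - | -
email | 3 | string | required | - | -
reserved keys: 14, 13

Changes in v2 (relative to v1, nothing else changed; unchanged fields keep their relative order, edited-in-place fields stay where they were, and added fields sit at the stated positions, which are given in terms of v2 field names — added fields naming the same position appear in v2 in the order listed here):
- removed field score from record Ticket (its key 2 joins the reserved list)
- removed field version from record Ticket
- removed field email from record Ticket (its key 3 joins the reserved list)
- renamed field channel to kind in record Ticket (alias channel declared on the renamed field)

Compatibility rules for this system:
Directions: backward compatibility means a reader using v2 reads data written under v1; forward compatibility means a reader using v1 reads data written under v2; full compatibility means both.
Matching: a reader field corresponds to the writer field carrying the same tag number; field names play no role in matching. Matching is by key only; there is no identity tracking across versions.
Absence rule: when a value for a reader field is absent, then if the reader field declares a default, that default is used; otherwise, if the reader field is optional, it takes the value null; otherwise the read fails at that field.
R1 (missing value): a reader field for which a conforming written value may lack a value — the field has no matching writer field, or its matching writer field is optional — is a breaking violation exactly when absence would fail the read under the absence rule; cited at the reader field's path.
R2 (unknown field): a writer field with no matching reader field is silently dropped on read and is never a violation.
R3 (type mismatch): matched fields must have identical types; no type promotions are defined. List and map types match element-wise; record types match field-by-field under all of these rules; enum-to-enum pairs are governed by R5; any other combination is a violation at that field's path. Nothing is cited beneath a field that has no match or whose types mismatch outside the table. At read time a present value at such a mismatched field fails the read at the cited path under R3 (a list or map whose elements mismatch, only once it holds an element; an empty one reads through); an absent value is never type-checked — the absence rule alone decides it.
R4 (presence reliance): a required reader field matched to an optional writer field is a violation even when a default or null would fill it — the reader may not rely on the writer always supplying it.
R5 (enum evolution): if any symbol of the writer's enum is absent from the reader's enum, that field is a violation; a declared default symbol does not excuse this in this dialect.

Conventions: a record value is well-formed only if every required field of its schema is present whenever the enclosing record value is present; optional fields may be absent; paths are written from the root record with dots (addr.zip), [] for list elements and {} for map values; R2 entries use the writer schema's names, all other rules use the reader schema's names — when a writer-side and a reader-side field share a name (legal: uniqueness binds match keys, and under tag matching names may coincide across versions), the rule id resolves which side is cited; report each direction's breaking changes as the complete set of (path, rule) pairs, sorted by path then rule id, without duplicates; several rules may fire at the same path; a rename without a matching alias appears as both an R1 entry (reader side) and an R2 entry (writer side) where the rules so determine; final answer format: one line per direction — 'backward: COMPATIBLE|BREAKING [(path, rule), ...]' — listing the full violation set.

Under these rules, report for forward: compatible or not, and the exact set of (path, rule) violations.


each type pair in Ticket: writer, then reader
checking forward for Ticket: reader v1 against writer v2:
  channel: Priority -> Priority, writer optional; from kind
  score: no writer-side match
  version: no writer-side match
  email: no writer-side match
  violation R1 at email
  violation R1 at score
  violation R1 at version
  => 3 violation(s): forward is BREAKING for Ticket
ruling out the remaining Ticket differences:
  renamed field channel to kind in record Ticket (alias channel declared on the renamed field) -> fires no rule on Ticket, leaving the asked answer as it is

forward: BREAKING [(email, R1), (score, R1), (version, R1)]


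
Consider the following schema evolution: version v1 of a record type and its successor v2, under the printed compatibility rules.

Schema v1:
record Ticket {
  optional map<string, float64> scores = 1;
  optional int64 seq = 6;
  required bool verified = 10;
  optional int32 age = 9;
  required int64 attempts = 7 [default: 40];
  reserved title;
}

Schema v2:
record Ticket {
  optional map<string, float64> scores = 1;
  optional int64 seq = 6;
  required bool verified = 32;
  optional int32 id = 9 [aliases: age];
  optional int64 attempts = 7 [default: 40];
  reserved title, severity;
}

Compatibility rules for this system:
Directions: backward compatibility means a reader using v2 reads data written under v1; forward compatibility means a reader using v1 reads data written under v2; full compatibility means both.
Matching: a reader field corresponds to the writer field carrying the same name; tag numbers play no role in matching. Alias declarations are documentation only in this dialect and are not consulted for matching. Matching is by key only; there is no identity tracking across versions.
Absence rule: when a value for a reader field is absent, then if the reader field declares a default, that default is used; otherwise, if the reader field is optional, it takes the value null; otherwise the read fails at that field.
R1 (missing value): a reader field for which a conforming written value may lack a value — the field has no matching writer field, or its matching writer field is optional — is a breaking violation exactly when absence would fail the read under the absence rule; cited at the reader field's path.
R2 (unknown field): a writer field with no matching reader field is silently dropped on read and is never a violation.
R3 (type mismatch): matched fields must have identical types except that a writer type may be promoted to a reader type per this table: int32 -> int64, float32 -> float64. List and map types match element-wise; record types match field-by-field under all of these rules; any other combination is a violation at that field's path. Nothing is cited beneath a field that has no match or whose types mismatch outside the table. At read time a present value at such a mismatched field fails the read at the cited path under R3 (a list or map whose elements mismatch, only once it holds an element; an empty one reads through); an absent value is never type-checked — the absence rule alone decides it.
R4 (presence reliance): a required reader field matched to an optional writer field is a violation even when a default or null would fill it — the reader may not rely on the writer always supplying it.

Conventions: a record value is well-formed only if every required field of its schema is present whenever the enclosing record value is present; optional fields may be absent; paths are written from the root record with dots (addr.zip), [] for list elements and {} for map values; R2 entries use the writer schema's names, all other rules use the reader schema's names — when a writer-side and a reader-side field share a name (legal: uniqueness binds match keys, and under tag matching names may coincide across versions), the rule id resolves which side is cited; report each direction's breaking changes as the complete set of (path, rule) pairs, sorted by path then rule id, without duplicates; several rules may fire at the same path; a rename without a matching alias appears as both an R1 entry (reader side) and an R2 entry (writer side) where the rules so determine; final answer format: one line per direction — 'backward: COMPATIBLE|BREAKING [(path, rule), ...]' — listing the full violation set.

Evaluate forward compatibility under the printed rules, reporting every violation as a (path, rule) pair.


arrows below run writer -> reader for Ticket
checking forward for Ticket: reader v1 against writer v2:
  writer optional, map<string, float64> -> map<string, float64>: reader scores maps from writer scores
  writer optional, int64 -> int64: reader seq maps from writer seq
  writer required, bool -> bool: reader verified maps from writer verified
  age: no writer match
  writer optional, int64 -> int64: reader attempts maps from writer attempts
  id (writer side), unknown to reader
  violation R4 at attempts
  => forward: BREAKING (1)
diffs on Ticket not affecting the asked answer:
  field verified in record Ticket: tag 10 changed to 32 -> inert for the asked Ticket verdict: nothing fires
  renamed field age to id in record Ticket (alias age declared on the renamed field) -> inert for the asked Ticket verdict: nothing fires

forward: BREAKING [(attempts, R4)]


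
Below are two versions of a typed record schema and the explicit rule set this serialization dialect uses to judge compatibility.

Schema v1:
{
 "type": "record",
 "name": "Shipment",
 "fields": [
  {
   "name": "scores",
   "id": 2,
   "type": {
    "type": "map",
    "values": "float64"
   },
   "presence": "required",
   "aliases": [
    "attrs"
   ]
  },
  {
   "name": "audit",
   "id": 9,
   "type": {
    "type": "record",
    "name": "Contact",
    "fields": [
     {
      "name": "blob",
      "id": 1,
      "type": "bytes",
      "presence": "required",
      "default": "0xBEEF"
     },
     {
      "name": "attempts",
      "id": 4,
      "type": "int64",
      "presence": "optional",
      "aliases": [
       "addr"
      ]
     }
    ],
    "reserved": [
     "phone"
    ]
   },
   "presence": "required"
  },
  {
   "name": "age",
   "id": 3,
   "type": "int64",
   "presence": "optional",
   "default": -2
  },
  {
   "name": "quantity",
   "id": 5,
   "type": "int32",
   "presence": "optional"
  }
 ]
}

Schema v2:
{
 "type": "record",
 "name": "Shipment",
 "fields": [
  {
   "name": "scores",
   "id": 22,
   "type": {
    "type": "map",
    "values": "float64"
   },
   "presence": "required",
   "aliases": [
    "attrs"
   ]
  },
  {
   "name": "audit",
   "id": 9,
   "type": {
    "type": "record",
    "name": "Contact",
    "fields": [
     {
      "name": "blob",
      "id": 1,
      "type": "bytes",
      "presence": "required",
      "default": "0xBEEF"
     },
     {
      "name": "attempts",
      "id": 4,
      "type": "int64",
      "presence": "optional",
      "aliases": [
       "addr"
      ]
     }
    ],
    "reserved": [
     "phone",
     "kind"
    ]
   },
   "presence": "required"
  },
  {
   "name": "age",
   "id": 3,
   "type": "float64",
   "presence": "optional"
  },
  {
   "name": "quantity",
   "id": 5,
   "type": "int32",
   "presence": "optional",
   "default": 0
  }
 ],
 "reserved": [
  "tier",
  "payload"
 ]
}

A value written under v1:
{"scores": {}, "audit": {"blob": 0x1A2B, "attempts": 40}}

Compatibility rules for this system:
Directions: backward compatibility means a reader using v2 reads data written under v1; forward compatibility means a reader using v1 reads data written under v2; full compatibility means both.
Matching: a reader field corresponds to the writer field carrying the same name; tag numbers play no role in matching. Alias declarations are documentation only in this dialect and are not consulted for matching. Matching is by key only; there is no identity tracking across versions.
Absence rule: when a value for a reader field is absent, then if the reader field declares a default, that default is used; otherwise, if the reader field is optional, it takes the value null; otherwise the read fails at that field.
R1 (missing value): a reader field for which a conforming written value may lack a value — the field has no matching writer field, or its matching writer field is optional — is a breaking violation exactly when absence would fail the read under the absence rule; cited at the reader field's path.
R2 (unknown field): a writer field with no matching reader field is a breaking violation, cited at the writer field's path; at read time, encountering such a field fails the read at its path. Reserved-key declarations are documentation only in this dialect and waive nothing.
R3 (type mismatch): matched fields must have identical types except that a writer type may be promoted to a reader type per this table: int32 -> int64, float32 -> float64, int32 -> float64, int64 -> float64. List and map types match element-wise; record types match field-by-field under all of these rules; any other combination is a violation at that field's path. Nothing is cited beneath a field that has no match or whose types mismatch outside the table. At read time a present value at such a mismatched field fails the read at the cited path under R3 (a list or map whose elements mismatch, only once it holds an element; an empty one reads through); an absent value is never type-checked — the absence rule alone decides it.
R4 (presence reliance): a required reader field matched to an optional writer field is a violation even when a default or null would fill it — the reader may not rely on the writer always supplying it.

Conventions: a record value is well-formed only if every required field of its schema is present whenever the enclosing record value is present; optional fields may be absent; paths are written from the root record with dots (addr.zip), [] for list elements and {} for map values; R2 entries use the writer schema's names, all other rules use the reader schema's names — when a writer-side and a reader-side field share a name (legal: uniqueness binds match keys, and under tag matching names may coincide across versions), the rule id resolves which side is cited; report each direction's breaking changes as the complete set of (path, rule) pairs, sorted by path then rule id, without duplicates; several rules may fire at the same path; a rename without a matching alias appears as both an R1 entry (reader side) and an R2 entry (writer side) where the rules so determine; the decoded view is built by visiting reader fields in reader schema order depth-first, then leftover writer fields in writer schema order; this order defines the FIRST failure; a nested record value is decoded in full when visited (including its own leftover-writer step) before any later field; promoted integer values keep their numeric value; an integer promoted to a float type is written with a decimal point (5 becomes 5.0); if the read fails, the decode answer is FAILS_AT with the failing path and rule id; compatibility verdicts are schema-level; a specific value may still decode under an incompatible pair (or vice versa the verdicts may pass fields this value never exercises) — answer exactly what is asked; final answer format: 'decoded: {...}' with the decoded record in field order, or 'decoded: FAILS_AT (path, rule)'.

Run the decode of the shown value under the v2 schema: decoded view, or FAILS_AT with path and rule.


decoded: {"scores": {}, "audit": {"blob": 0x1A2B, "attempts": 40}, "age": null, "quantity": 0}

each type pair in Shipment: writer, then reader
migrating the Shipment value to v2:
  scores := {}
  audit.blob := 0x1A2B
  audit.attempts := 40
  age := null (not supplied -> null)
  quantity := 0 (no value, default fills)
  => decoded: {"scores": {}, "audit": {"blob": 0x1A2B, "attempts": 40}, "age": null, "quantity": 0}
the other Shipment changes do not affect what is asked:
  field scores in record Shipment: tag 2 changed to 22 -> fires no rule on Shipment under this dialect and leaves the result unchanged


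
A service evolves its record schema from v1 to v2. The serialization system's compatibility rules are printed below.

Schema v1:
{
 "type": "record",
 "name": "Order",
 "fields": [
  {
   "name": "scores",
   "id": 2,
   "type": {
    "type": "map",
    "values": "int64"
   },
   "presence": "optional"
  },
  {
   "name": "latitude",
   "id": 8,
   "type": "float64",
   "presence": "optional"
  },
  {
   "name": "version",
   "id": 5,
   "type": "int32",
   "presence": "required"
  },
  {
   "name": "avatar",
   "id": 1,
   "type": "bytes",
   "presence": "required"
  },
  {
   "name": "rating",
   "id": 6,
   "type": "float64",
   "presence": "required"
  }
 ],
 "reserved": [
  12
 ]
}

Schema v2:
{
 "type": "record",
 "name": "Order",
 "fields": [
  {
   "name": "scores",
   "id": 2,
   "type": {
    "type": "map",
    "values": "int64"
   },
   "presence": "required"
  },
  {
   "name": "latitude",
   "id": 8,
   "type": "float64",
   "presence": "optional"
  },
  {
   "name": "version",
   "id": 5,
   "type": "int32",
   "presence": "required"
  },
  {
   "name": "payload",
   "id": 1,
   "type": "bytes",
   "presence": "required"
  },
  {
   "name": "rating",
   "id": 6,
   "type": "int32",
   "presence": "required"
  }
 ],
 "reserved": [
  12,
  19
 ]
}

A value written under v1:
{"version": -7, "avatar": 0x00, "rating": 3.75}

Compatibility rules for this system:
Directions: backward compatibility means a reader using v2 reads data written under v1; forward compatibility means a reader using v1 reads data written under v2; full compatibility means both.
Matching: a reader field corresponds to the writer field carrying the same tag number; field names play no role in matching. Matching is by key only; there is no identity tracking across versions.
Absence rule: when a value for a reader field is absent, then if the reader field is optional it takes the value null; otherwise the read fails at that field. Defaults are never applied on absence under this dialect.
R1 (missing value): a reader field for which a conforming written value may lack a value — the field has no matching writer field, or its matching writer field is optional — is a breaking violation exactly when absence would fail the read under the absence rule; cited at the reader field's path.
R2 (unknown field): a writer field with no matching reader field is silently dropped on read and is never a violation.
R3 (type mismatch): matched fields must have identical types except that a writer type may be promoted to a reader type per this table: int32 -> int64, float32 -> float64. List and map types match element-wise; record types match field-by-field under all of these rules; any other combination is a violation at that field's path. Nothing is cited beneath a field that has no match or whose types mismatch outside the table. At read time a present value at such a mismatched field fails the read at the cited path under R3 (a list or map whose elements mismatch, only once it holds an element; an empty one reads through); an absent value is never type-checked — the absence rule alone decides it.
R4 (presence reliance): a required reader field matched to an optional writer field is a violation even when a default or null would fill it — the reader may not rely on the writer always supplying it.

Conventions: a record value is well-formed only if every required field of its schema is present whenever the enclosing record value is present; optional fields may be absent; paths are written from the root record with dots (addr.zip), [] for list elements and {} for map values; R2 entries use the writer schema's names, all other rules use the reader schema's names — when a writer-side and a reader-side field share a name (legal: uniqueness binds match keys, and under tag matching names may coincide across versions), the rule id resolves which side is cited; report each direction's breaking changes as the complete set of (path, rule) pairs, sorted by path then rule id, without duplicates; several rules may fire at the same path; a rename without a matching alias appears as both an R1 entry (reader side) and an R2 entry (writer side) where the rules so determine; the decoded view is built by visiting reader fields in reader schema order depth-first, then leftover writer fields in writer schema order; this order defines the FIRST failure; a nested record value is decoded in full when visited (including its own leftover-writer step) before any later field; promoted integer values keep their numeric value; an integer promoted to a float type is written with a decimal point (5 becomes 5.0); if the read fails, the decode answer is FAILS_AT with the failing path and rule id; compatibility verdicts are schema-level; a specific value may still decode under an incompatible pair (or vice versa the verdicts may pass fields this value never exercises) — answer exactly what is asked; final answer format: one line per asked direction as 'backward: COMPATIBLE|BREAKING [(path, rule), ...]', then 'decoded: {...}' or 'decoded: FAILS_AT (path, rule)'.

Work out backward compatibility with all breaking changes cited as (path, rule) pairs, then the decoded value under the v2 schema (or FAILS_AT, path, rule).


backward: BREAKING [(rating, R3), (scores, R1), (scores, R4)]; decoded: FAILS_AT (scores, R1)

in Order below, arrows point writer -> reader
checking backward for Order: reader v2 against writer v1:
  scores: paired with writer scores (map<string, int64> -> map<string, int64>; writer optional)
  latitude: paired with writer latitude (float64 -> float64; writer optional)
  version: paired with writer version (int32 -> int32; writer required)
  payload: paired with writer avatar (bytes -> bytes; writer required)
  rating: paired with writer rating (float64 -> int32; writer required)
  violation R3 at rating
  violation R1 at scores
  violation R4 at scores
  => backward verdict for Order: BREAKING, 3 violation(s)
decode (reader v2):
  read fails at scores under R1 (no fill)
  => FAILS_AT (scores, R1)
checking off the Order differences that do not matter here:
  renamed field avatar to payload in record Order -> fires no rule on Order, leaving the asked answer as it is


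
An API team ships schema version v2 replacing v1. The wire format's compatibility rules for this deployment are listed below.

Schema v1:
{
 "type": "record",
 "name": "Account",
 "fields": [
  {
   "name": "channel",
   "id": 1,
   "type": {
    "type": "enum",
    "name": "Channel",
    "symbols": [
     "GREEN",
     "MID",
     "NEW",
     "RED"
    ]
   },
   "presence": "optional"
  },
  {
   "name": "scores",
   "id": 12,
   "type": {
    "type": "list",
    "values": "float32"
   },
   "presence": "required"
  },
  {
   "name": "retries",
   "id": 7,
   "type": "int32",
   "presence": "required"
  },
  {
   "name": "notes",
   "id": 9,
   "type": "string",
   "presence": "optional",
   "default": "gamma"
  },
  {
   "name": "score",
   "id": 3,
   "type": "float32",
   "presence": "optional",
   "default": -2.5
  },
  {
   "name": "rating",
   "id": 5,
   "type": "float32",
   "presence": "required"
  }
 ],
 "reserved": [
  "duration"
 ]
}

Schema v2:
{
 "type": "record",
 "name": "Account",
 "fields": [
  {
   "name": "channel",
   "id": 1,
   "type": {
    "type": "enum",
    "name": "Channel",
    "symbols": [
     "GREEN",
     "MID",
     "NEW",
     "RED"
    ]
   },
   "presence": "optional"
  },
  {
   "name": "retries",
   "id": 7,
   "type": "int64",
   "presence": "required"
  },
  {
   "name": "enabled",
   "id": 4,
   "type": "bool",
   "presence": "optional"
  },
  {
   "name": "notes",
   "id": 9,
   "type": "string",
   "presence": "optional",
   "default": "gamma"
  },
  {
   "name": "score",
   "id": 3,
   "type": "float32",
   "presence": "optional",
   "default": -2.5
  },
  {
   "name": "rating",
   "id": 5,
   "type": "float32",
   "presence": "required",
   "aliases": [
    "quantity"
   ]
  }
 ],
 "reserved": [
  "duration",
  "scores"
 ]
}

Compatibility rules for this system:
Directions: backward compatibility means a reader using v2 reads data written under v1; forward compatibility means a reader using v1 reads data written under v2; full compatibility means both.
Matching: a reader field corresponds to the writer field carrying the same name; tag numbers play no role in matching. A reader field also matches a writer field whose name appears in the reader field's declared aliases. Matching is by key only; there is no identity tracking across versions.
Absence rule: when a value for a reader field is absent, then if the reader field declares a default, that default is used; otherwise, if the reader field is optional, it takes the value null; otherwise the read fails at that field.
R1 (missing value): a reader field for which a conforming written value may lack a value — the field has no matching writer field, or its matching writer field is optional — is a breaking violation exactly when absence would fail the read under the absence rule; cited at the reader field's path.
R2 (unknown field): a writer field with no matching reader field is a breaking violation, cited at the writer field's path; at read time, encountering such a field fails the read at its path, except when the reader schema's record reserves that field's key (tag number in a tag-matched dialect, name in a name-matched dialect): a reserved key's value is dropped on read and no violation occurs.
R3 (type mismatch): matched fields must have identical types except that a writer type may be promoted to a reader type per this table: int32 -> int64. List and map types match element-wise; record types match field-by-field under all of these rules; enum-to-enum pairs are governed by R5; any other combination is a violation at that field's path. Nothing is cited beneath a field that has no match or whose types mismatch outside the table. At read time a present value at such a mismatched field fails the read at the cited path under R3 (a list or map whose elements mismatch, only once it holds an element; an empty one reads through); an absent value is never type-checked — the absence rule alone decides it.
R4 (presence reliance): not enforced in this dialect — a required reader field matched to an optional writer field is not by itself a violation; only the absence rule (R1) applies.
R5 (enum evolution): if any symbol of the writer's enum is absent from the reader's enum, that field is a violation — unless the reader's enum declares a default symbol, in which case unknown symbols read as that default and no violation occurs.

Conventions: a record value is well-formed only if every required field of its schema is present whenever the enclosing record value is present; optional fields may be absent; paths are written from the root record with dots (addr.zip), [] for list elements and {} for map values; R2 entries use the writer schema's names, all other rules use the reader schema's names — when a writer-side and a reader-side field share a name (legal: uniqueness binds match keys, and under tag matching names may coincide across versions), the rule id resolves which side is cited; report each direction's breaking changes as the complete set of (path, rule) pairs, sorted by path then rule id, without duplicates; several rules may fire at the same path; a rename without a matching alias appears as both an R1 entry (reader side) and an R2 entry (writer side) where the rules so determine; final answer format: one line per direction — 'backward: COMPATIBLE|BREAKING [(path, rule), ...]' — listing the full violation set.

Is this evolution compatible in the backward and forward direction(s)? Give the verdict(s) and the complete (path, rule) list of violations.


backward: COMPATIBLE []; forward: BREAKING [(enabled, R2), (retries, R3), (scores, R1)]

in Account below, arrows point writer -> reader
backward on Account — v2 reading data written by v1:
  channel: paired with writer channel (Channel -> Channel; writer optional)
  retries: paired with writer retries (int32 -> int64; writer required)
  no writer field matches reader enabled
  notes: paired with writer notes (string -> string; writer optional)
  score: paired with writer score (float32 -> float32; writer optional)
  rating: paired with writer rating (float32 -> float32; writer required)
  writer field scores has no reader counterpart
  => backward verdict for Account: COMPATIBLE, no violations
forward on Account — v1 reading data written by v2:
  channel: paired with writer channel (Channel -> Channel; writer optional)
  no writer field matches reader scores
  retries: paired with writer retries (int64 -> int32; writer required)
  notes: paired with writer notes (string -> string; writer optional)
  score: paired with writer score (float32 -> float32; writer optional)
  rating: paired with writer rating (float32 -> float32; writer required)
  writer field enabled has no reader counterpart
  violation R2 at enabled
  violation R3 at retries
  violation R1 at scores
  forward on Account therefore BREAKING (3)


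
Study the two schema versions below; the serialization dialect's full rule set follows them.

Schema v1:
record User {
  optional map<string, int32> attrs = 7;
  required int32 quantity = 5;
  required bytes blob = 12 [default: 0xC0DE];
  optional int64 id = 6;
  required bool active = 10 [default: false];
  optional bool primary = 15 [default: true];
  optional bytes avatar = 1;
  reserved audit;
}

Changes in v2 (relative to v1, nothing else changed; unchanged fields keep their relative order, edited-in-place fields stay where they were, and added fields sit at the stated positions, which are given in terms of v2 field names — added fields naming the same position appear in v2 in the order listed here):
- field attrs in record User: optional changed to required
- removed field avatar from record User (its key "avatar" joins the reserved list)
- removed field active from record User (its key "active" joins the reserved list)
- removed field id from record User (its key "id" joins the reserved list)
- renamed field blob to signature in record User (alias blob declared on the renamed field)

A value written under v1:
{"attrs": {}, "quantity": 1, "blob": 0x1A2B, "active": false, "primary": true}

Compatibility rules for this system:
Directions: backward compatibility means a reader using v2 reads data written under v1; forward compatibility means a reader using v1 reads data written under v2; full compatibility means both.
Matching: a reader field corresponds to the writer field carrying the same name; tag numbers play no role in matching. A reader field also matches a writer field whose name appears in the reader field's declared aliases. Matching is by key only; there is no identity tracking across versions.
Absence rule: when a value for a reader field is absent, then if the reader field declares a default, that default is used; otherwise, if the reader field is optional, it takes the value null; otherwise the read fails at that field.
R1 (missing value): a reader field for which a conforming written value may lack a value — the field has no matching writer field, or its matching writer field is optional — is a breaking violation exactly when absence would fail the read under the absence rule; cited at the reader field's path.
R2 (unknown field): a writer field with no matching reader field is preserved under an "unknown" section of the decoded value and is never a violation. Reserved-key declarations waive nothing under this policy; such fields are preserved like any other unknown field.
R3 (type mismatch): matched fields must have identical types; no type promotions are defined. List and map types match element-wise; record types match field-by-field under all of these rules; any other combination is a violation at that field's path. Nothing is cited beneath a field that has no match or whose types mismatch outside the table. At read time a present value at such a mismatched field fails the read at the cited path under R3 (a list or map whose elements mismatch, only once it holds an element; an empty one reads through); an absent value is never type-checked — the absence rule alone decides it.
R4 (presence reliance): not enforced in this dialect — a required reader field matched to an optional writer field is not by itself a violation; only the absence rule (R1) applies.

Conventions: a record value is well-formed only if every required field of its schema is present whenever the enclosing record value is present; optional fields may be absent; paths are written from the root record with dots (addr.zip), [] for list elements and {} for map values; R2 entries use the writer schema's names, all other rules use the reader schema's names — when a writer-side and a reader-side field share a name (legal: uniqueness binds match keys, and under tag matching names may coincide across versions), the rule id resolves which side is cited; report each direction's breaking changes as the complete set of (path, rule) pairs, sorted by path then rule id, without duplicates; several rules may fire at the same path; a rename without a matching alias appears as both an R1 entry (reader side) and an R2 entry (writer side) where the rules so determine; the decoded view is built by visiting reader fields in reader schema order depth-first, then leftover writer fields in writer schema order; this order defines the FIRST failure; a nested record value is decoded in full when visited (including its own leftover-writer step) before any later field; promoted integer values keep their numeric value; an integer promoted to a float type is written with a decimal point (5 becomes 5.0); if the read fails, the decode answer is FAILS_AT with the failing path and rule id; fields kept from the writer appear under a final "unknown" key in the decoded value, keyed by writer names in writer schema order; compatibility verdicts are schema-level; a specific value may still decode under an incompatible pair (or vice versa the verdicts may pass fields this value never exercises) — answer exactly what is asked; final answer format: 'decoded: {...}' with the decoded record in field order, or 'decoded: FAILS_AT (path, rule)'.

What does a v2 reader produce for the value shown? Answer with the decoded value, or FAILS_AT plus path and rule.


decoded: {"attrs": {}, "quantity": 1, "signature": 0x1A2B, "primary": true, "unknown": {"active": false}}

the writer's type comes first in each User pair
migrating the User value to v2:
  attrs := {}
  quantity := 1
  signature := 0x1A2B (from writer blob)
  primary := true
  writer active: kept under "unknown"
  => decoded: {"attrs": {}, "quantity": 1, "signature": 0x1A2B, "primary": true, "unknown": {"active": false}}
ruling out the remaining User differences:
  field attrs in record User: optional changed to required -> matters for User compatibility verdicts, not for this value's decode


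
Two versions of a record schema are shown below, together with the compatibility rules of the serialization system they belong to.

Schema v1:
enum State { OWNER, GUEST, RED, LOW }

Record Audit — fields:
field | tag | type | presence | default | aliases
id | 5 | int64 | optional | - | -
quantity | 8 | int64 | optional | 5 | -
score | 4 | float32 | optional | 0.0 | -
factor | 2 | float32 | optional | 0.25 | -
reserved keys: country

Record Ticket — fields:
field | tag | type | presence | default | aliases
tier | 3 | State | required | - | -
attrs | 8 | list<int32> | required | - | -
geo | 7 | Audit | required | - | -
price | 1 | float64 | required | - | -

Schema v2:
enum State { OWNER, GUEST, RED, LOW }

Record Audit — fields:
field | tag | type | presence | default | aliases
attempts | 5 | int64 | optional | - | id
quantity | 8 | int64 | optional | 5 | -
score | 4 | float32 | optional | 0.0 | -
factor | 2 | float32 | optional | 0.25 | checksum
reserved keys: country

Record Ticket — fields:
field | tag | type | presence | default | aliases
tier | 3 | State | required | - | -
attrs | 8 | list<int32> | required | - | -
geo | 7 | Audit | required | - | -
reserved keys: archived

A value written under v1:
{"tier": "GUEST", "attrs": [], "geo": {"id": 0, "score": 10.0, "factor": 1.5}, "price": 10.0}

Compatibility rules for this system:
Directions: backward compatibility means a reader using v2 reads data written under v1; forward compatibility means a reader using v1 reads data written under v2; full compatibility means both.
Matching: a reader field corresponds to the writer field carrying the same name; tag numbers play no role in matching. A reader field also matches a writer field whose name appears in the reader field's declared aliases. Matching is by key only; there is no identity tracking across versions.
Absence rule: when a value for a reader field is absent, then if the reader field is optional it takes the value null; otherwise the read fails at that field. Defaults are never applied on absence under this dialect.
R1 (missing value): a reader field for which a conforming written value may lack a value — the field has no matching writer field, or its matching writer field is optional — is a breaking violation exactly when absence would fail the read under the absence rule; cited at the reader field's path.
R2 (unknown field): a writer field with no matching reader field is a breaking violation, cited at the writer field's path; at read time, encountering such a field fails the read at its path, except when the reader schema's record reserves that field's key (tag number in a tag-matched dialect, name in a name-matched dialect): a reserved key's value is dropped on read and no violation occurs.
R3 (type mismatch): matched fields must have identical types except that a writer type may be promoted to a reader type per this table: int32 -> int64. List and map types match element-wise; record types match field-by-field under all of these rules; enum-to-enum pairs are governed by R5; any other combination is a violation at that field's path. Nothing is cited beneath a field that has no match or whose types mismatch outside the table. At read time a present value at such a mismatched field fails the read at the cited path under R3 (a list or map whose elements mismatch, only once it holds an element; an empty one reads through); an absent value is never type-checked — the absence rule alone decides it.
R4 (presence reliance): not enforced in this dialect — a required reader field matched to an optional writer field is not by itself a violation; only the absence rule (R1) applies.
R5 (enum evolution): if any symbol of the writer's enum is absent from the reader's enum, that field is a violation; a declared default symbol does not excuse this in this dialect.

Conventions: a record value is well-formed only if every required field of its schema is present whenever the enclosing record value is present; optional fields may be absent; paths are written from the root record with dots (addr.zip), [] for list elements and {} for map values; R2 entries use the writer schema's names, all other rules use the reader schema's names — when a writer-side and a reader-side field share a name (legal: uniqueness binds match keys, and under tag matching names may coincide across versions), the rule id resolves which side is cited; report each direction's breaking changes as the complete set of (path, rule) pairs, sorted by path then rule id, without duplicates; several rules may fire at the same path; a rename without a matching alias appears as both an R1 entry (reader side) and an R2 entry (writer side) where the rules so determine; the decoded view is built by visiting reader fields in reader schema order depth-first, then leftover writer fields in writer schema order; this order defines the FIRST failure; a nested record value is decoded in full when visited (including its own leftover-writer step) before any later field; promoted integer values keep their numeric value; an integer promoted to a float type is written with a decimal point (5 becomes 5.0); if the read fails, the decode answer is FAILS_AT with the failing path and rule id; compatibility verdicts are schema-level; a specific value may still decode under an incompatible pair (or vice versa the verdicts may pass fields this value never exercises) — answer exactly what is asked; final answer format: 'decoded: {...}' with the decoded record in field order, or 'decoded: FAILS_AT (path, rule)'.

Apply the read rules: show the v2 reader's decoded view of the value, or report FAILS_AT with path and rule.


decoded: FAILS_AT (price, R2)

each type pair in Ticket: writer, then reader
migrating the Ticket value to v2:
  tier := "GUEST"
  attrs := []
  geo.attempts := 0 (from writer id)
  geo.quantity := null (not supplied -> null)
  geo.score := 10.0
  geo.factor := 1.5
  read fails at price under R2 (unknown field)
  => FAILS_AT (price, R2)
ruling out the remaining Ticket differences:
  renamed field id to attempts in record Audit (alias id declared on the renamed field) -> affects the rule determinations only; this particular Ticket value decodes identically
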